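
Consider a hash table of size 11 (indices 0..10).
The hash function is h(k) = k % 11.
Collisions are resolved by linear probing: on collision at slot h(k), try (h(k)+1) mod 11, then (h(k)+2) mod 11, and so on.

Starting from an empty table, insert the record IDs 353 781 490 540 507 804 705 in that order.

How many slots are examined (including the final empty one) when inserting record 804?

4

353: h=1 -> slot 1
781: h=0 -> slot 0
490: h=6 -> slot 6
540: h=1, probe 1,2 -> slot 2
507: h=1, probe 1,2,3 -> slot 3
804: h=1, probe 1,2,3,4 -> slot 4
705: h=1, probe 1,2,3,4,5 -> slot 5
Table: [781, 353, 540, 507, 804, 705, 490, ∅, ∅, ∅, ∅]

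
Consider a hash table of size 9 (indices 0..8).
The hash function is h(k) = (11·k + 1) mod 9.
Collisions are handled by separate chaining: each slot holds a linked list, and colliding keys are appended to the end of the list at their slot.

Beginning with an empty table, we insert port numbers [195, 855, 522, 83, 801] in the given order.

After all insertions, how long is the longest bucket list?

195 -> bucket 4
855 -> bucket 1
522 -> bucket 1 (collision)
83 -> bucket 5
801 -> bucket 1 (collision)
Final buckets:
0: _
1: 855 -> 522 -> 801
2: _
3: _
4: 195
5: 83
6: _
7: _
8: _

3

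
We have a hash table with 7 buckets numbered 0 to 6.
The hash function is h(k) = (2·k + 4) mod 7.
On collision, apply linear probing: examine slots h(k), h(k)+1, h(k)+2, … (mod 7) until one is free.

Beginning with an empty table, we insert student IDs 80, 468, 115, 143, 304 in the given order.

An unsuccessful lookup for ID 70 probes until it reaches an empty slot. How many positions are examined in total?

4

80 hashes to 3; slot 3 is free -> place at 3.
468 hashes to 2; slot 2 is free -> place at 2.
115 hashes to 3; 3 taken -> place at 4.
143 hashes to 3; 3,4 taken -> place at 5.
304 hashes to 3; 3,4,5 taken -> place at 6.
Table: [_, _, 468, 80, 115, 143, 304]
Lookup 70: h=4, probe 4,5,6,0 → slot 0 empty, not found.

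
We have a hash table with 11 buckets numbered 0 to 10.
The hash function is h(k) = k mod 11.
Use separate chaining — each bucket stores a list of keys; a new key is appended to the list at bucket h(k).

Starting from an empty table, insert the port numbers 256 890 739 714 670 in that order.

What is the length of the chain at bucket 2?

1

Insert 256: h=3, bucket 3 empty -> new chain.
Insert 890: h=10, bucket 10 empty -> new chain.
Insert 739: h=2, bucket 2 empty -> new chain.
Insert 714: h=10, bucket 10 nonempty -> append to chain.
Insert 670: h=10, bucket 10 nonempty -> append to chain.
Final buckets:
0: —
1: —
2: 739
3: 256
4: —
5: —
6: —
7: —
8: —
9: —
10: 890 -> 714 -> 670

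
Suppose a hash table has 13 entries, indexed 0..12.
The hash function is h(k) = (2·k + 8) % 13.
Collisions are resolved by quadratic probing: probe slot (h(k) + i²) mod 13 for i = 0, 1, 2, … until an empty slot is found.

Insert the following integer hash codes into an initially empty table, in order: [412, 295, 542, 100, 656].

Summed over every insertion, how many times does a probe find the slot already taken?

Insert 412: h=0, slot 0 empty -> index 0.
Insert 295: h=0, slot 0 occupied -> index 1.
Insert 542: h=0, slots 0,1 occupied -> index 4.
Insert 100: h=0, slots 0,1,4 occupied -> index 9.
Insert 656: h=7, slot 7 empty -> index 7.
Table: [412, 295, ∅, ∅, 542, ∅, ∅, 656, ∅, 100, ∅, ∅, ∅]

6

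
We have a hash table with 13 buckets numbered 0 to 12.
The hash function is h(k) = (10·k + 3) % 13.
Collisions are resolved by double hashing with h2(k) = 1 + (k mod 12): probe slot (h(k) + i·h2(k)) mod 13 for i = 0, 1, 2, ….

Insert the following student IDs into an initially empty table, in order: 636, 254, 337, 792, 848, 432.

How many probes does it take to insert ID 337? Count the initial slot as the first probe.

636 hashes to 6; slot 6 is free -> place at 6.
254 hashes to 8; slot 8 is free -> place at 8.
337 hashes to 6, h2=2; 6,8 taken -> place at 10.
792 hashes to 6, h2=1; 6 taken -> place at 7.
848 hashes to 7, h2=9; 7 taken -> place at 3.
432 hashes to 7, h2=1; 7,8 taken -> place at 9.
Table: [—, —, —, 848, —, —, 636, 792, 254, 432, 337, —, —]

3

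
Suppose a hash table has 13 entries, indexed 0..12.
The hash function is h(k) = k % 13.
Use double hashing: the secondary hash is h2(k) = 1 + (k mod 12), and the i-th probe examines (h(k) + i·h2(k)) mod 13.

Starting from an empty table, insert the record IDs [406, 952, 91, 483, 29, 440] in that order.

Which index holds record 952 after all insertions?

8

Insert 406: h=3, slot 3 empty -> index 3.
Insert 952: h=3, h2=5, slot 3 occupied -> index 8.
Insert 91: h=0, slot 0 empty -> index 0.
Insert 483: h=2, slot 2 empty -> index 2.
Insert 29: h=3, h2=6, slot 3 occupied -> index 9.
Insert 440: h=11, slot 11 empty -> index 11.
Table: [91, -, 483, 406, -, -, -, -, 952, 29, -, 440, -]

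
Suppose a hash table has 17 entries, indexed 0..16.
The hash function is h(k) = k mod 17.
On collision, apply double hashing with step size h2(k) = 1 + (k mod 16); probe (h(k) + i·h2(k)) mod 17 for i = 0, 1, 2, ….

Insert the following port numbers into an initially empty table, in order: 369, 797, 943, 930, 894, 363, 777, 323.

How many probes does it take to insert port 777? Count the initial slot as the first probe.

369: h=12 => slot 12
797: h=15 => slot 15
943: h=8 => slot 8
930: h=12, h2=3, probe 12,15,1 => slot 1
894: h=10 => slot 10
363: h=6 => slot 6
777: h=12, h2=10, probe 12,5 => slot 5
323: h=0 => slot 0
Table: [323, 930, ∅, ∅, ∅, 777, 363, ∅, 943, ∅, 894, ∅, 369, ∅, ∅, 797, ∅]

2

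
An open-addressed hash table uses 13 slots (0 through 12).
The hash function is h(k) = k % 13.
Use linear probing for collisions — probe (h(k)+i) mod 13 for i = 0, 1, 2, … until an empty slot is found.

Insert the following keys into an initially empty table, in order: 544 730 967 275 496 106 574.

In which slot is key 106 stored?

Insert 544: h=11, slot 11 empty → index 11.
Insert 730: h=2, slot 2 empty → index 2.
Insert 967: h=5, slot 5 empty → index 5.
Insert 275: h=2, slot 2 occupied → index 3.
Insert 496: h=2, slots 2,3 occupied → index 4.
Insert 106: h=2, slots 2,3,4,5 occupied → index 6.
Insert 574: h=2, slots 2,3,4,5,6 occupied → index 7.
Table: [-, -, 730, 275, 496, 967, 106, 574, -, -, -, 544, -]

6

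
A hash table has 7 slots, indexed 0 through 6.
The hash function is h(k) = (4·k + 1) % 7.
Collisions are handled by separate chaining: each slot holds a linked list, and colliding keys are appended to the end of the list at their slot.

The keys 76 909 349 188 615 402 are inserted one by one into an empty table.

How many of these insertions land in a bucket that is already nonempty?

4

Insert 76: h=4, bucket 4 empty → new chain.
Insert 909: h=4, bucket 4 nonempty → append to chain.
Insert 349: h=4, bucket 4 nonempty → append to chain.
Insert 188: h=4, bucket 4 nonempty → append to chain.
Insert 615: h=4, bucket 4 nonempty → append to chain.
Insert 402: h=6, bucket 6 empty → new chain.
Final buckets:
0: -
1: -
2: -
3: -
4: 76 -> 909 -> 349 -> 188 -> 615
5: -
6: 402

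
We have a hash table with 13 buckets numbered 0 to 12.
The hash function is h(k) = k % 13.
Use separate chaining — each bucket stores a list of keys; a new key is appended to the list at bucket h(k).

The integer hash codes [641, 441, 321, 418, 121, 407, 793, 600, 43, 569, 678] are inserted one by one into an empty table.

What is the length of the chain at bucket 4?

4

Insert 641: h=4, bucket 4 empty -> new chain.
Insert 441: h=12, bucket 12 empty -> new chain.
Insert 321: h=9, bucket 9 empty -> new chain.
Insert 418: h=2, bucket 2 empty -> new chain.
Insert 121: h=4, bucket 4 nonempty -> append to chain.
Insert 407: h=4, bucket 4 nonempty -> append to chain.
Insert 793: h=0, bucket 0 empty -> new chain.
Insert 600: h=2, bucket 2 nonempty -> append to chain.
Insert 43: h=4, bucket 4 nonempty -> append to chain.
Insert 569: h=10, bucket 10 empty -> new chain.
Insert 678: h=2, bucket 2 nonempty -> append to chain.
Final buckets:
0: 793
1: .
2: 418 -> 600 -> 678
3: .
4: 641 -> 121 -> 407 -> 43
5: .
6: .
7: .
8: .
9: 321
10: 569
11: .
12: 441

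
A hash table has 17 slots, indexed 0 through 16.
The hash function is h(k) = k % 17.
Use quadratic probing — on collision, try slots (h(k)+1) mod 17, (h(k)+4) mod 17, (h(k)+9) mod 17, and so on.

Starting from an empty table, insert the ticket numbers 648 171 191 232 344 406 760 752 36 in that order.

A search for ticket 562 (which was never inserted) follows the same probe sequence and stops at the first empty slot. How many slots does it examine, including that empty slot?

4

648 hashes to 2; slot 2 is free -> place at 2.
171 hashes to 1; slot 1 is free -> place at 1.
191 hashes to 4; slot 4 is free -> place at 4.
232 hashes to 11; slot 11 is free -> place at 11.
344 hashes to 4; 4 taken -> place at 5.
406 hashes to 15; slot 15 is free -> place at 15.
760 hashes to 12; slot 12 is free -> place at 12.
752 hashes to 4; 4,5 taken -> place at 8.
36 hashes to 2; 2 taken -> place at 3.
Table: [., 171, 648, 36, 191, 344, ., ., 752, ., ., 232, 760, ., ., 406, .]
Lookup 562: h=1, probe 1,2,5,10 → slot 10 empty, not found.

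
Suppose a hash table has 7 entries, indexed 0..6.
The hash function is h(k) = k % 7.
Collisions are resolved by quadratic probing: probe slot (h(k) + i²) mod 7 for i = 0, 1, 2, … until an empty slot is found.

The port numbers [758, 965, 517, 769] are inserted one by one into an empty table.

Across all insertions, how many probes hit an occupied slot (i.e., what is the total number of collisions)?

758: h=2 → slot 2
965: h=6 → slot 6
517: h=6, probe 6,0 → slot 0
769: h=6, probe 6,0,3 → slot 3
Table: [517, ., 758, 769, ., ., 965]

3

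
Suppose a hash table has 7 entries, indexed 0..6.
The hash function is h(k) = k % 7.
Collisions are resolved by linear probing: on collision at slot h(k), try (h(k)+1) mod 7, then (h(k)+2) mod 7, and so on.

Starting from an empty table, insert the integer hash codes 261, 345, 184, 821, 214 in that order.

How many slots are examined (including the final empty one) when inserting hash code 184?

3

261 hashes to 2; slot 2 is free => place at 2.
345 hashes to 2; 2 taken => place at 3.
184 hashes to 2; 2,3 taken => place at 4.
821 hashes to 2; 2,3,4 taken => place at 5.
214 hashes to 4; 4,5 taken => place at 6.
Table: [_, _, 261, 345, 184, 821, 214]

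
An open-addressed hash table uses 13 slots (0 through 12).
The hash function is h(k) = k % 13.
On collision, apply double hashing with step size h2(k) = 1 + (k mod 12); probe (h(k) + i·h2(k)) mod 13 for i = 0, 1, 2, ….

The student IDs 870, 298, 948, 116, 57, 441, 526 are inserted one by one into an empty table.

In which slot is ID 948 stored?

0

Insert 870: h=12, slot 12 empty => index 12.
Insert 298: h=12, h2=11, slot 12 occupied => index 10.
Insert 948: h=12, h2=1, slot 12 occupied => index 0.
Insert 116: h=12, h2=9, slot 12 occupied => index 8.
Insert 57: h=5, slot 5 empty => index 5.
Insert 441: h=12, h2=10, slot 12 occupied => index 9.
Insert 526: h=6, slot 6 empty => index 6.
Table: [948, -, -, -, -, 57, 526, -, 116, 441, 298, -, 870]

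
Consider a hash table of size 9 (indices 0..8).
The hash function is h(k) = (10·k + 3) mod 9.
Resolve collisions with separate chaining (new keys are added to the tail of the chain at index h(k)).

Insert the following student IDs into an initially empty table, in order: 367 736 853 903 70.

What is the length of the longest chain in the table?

4

Insert 367: h=1, bucket 1 empty -> new chain.
Insert 736: h=1, bucket 1 nonempty -> append to chain.
Insert 853: h=1, bucket 1 nonempty -> append to chain.
Insert 903: h=6, bucket 6 empty -> new chain.
Insert 70: h=1, bucket 1 nonempty -> append to chain.
Final buckets:
0: —
1: 367 -> 736 -> 853 -> 70
2: —
3: —
4: —
5: —
6: 903
7: —
8: —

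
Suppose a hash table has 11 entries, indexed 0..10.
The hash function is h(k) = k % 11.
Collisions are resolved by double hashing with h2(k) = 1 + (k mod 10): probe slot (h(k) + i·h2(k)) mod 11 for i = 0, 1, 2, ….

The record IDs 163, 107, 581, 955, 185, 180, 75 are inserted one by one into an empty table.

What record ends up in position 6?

75

163: h=9 -> slot 9
107: h=8 -> slot 8
581: h=9, h2=2, probe 9,0 -> slot 0
955: h=9, h2=6, probe 9,4 -> slot 4
185: h=9, h2=6, probe 9,4,10 -> slot 10
180: h=4, h2=1, probe 4,5 -> slot 5
75: h=9, h2=6, probe 9,4,10,5,0,6 -> slot 6
Table: [581, _, _, _, 955, 180, 75, _, 107, 163, 185]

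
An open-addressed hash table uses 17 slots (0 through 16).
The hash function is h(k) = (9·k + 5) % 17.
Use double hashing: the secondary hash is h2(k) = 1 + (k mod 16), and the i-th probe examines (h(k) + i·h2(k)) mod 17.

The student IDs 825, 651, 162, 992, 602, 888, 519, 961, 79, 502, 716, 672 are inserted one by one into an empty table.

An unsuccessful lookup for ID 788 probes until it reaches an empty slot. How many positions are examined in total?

2

Insert 825: h=1, slot 1 empty => index 1.
Insert 651: h=16, slot 16 empty => index 16.
Insert 162: h=1, h2=3, slot 1 occupied => index 4.
Insert 992: h=8, slot 8 empty => index 8.
Insert 602: h=0, slot 0 empty => index 0.
Insert 888: h=7, slot 7 empty => index 7.
Insert 519: h=1, h2=8, slot 1 occupied => index 9.
Insert 961: h=1, h2=2, slot 1 occupied => index 3.
Insert 79: h=2, slot 2 empty => index 2.
Insert 502: h=1, h2=7, slots 1,8 occupied => index 15.
Insert 716: h=6, slot 6 empty => index 6.
Insert 672: h=1, h2=1, slots 1,2,3,4 occupied => index 5.
Table: [602, 825, 79, 961, 162, 672, 716, 888, 992, 519, _, _, _, _, _, 502, 651]
Lookup 788: h=8, h2=5, probe 8,13 → slot 13 empty, not found.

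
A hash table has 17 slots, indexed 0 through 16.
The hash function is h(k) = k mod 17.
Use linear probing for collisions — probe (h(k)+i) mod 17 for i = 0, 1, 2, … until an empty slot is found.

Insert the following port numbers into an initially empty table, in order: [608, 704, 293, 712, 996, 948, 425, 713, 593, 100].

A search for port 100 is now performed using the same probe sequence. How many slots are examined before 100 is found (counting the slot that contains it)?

608: h=13 → slot 13
704: h=7 → slot 7
293: h=4 → slot 4
712: h=15 → slot 15
996: h=10 → slot 10
948: h=13, probe 13,14 → slot 14
425: h=0 → slot 0
713: h=16 → slot 16
593: h=15, probe 15,16,0,1 → slot 1
100: h=15, probe 15,16,0,1,2 → slot 2
Table: [425, 593, 100, ., 293, ., ., 704, ., ., 996, ., ., 608, 948, 712, 713]
Lookup 100: h=15, probe 15,16,0,1,2 → found at 2.

5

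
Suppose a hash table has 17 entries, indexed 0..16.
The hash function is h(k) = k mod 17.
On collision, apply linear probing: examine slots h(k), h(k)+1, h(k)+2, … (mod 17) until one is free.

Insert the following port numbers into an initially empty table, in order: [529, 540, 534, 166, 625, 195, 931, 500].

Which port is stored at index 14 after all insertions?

Insert 529: h=2, slot 2 empty => index 2.
Insert 540: h=13, slot 13 empty => index 13.
Insert 534: h=7, slot 7 empty => index 7.
Insert 166: h=13, slot 13 occupied => index 14.
Insert 625: h=13, slots 13,14 occupied => index 15.
Insert 195: h=8, slot 8 empty => index 8.
Insert 931: h=13, slots 13,14,15 occupied => index 16.
Insert 500: h=7, slots 7,8 occupied => index 9.
Table: [_, _, 529, _, _, _, _, 534, 195, 500, _, _, _, 540, 166, 625, 931]

166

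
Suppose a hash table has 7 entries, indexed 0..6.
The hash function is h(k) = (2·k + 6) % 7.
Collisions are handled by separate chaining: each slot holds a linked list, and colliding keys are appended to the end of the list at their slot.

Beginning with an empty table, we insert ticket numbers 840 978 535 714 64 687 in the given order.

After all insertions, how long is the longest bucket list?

840 → bucket 6
978 → bucket 2
535 → bucket 5
714 → bucket 6 (collision)
64 → bucket 1
687 → bucket 1 (collision)
Final buckets:
0: -
1: 64 -> 687
2: 978
3: -
4: -
5: 535
6: 840 -> 714

2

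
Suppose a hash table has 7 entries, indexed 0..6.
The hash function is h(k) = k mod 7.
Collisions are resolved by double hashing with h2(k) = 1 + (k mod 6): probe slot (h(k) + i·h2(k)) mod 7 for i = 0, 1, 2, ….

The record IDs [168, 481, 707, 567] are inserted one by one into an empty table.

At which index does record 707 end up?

168: h=0 => slot 0
481: h=5 => slot 5
707: h=0, h2=6, probe 0,6 => slot 6
567: h=0, h2=4, probe 0,4 => slot 4
Table: [168, ∅, ∅, ∅, 567, 481, 707]

6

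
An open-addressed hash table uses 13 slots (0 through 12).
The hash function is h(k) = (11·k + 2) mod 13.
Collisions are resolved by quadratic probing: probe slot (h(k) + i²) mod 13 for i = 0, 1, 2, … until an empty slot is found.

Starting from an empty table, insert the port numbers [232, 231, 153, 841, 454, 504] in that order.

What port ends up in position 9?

153

232 hashes to 6; slot 6 is free -> place at 6.
231 hashes to 8; slot 8 is free -> place at 8.
153 hashes to 8; 8 taken -> place at 9.
841 hashes to 10; slot 10 is free -> place at 10.
454 hashes to 4; slot 4 is free -> place at 4.
504 hashes to 8; 8,9 taken -> place at 12.
Table: [-, -, -, -, 454, -, 232, -, 231, 153, 841, -, 504]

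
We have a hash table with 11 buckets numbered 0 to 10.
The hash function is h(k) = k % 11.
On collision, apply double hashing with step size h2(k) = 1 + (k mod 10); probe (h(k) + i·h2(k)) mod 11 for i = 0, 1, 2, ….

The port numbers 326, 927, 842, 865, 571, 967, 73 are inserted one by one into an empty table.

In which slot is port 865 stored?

2

Insert 326: h=7, slot 7 empty -> index 7.
Insert 927: h=3, slot 3 empty -> index 3.
Insert 842: h=6, slot 6 empty -> index 6.
Insert 865: h=7, h2=6, slot 7 occupied -> index 2.
Insert 571: h=10, slot 10 empty -> index 10.
Insert 967: h=10, h2=8, slots 10,7 occupied -> index 4.
Insert 73: h=7, h2=4, slot 7 occupied -> index 0.
Table: [73, ∅, 865, 927, 967, ∅, 842, 326, ∅, ∅, 571]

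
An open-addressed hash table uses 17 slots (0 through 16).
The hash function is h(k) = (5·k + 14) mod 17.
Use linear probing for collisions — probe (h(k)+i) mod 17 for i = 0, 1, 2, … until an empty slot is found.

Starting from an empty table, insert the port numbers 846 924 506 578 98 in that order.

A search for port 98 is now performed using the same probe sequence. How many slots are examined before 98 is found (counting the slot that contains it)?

3

846 hashes to 11; slot 11 is free → place at 11.
924 hashes to 10; slot 10 is free → place at 10.
506 hashes to 11; 11 taken → place at 12.
578 hashes to 14; slot 14 is free → place at 14.
98 hashes to 11; 11,12 taken → place at 13.
Table: [., ., ., ., ., ., ., ., ., ., 924, 846, 506, 98, 578, ., .]
Lookup 98: h=11, probe 11,12,13 → found at 13.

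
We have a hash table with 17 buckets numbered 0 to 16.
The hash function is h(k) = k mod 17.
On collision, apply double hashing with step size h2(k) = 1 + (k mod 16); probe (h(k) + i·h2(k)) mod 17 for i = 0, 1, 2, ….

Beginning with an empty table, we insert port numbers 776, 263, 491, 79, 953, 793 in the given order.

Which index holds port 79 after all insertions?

776 hashes to 11; slot 11 is free -> place at 11.
263 hashes to 8; slot 8 is free -> place at 8.
491 hashes to 15; slot 15 is free -> place at 15.
79 hashes to 11, h2=16; 11 taken -> place at 10.
953 hashes to 1; slot 1 is free -> place at 1.
793 hashes to 11, h2=10; 11 taken -> place at 4.
Table: [∅, 953, ∅, ∅, 793, ∅, ∅, ∅, 263, ∅, 79, 776, ∅, ∅, ∅, 491, ∅]

10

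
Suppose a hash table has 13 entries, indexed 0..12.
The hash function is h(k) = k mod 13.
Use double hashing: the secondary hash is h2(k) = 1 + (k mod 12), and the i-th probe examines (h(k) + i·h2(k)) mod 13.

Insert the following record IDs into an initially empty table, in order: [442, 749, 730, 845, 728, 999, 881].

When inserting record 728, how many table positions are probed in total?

2

Insert 442: h=0, slot 0 empty -> index 0.
Insert 749: h=8, slot 8 empty -> index 8.
Insert 730: h=2, slot 2 empty -> index 2.
Insert 845: h=0, h2=6, slot 0 occupied -> index 6.
Insert 728: h=0, h2=9, slot 0 occupied -> index 9.
Insert 999: h=11, slot 11 empty -> index 11.
Insert 881: h=10, slot 10 empty -> index 10.
Table: [442, _, 730, _, _, _, 845, _, 749, 728, 881, 999, _]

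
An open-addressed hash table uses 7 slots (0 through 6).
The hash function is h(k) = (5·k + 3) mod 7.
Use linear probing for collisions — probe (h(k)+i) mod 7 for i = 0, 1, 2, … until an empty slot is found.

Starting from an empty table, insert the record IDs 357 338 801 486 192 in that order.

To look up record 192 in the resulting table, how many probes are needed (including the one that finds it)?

4

Insert 357: h=3, slot 3 empty -> index 3.
Insert 338: h=6, slot 6 empty -> index 6.
Insert 801: h=4, slot 4 empty -> index 4.
Insert 486: h=4, slot 4 occupied -> index 5.
Insert 192: h=4, slots 4,5,6 occupied -> index 0.
Table: [192, -, -, 357, 801, 486, 338]
Lookup 192: h=4, probe 4,5,6,0 → found at 0.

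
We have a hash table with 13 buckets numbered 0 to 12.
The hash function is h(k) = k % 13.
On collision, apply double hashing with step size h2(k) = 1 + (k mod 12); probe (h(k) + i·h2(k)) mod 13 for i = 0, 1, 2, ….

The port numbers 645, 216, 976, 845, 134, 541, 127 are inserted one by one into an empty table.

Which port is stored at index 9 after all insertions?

216

645: h=8 → slot 8
216: h=8, h2=1, probe 8,9 → slot 9
976: h=1 → slot 1
845: h=0 → slot 0
134: h=4 → slot 4
541: h=8, h2=2, probe 8,10 → slot 10
127: h=10, h2=8, probe 10,5 → slot 5
Table: [845, 976, ., ., 134, 127, ., ., 645, 216, 541, ., .]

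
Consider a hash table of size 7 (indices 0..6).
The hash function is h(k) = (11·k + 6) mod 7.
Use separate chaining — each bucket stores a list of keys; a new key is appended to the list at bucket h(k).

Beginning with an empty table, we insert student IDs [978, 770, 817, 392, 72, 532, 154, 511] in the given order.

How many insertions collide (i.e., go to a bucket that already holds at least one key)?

978 → bucket 5
770 → bucket 6
817 → bucket 5 (collision)
392 → bucket 6 (collision)
72 → bucket 0
532 → bucket 6 (collision)
154 → bucket 6 (collision)
511 → bucket 6 (collision)
Final buckets:
0: 72
1: ∅
2: ∅
3: ∅
4: ∅
5: 978 -> 817
6: 770 -> 392 -> 532 -> 154 -> 511

5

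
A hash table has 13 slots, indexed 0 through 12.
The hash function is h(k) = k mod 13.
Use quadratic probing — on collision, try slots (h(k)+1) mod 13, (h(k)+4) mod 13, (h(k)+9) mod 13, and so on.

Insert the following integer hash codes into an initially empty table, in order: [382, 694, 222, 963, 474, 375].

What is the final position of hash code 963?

2

Insert 382: h=5, slot 5 empty -> index 5.
Insert 694: h=5, slot 5 occupied -> index 6.
Insert 222: h=1, slot 1 empty -> index 1.
Insert 963: h=1, slot 1 occupied -> index 2.
Insert 474: h=6, slot 6 occupied -> index 7.
Insert 375: h=11, slot 11 empty -> index 11.
Table: [—, 222, 963, —, —, 382, 694, 474, —, —, —, 375, —]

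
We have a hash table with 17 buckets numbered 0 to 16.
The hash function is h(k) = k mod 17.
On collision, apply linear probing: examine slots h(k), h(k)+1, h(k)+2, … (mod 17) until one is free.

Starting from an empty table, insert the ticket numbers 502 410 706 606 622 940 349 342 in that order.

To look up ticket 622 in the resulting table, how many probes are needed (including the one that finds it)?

502: h=9 -> slot 9
410: h=2 -> slot 2
706: h=9, probe 9,10 -> slot 10
606: h=11 -> slot 11
622: h=10, probe 10,11,12 -> slot 12
940: h=5 -> slot 5
349: h=9, probe 9,10,11,12,13 -> slot 13
342: h=2, probe 2,3 -> slot 3
Table: [_, _, 410, 342, _, 940, _, _, _, 502, 706, 606, 622, 349, _, _, _]
Lookup 622: h=10, probe 10,11,12 → found at 12.

3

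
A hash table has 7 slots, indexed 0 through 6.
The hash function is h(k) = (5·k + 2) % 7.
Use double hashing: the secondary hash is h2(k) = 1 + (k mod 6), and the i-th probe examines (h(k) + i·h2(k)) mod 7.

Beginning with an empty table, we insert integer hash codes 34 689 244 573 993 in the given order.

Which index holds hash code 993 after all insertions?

5

34: h=4 → slot 4
689: h=3 → slot 3
244: h=4, h2=5, probe 4,2 → slot 2
573: h=4, h2=4, probe 4,1 → slot 1
993: h=4, h2=4, probe 4,1,5 → slot 5
Table: [_, 573, 244, 689, 34, 993, _]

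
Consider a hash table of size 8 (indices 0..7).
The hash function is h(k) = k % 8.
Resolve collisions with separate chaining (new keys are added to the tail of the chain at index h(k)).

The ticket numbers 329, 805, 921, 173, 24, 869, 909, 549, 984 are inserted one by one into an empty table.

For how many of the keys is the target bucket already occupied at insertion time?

Insert 329: h=1, bucket 1 empty → new chain.
Insert 805: h=5, bucket 5 empty → new chain.
Insert 921: h=1, bucket 1 nonempty → append to chain.
Insert 173: h=5, bucket 5 nonempty → append to chain.
Insert 24: h=0, bucket 0 empty → new chain.
Insert 869: h=5, bucket 5 nonempty → append to chain.
Insert 909: h=5, bucket 5 nonempty → append to chain.
Insert 549: h=5, bucket 5 nonempty → append to chain.
Insert 984: h=0, bucket 0 nonempty → append to chain.
Final buckets:
0: 24 -> 984
1: 329 -> 921
2: .
3: .
4: .
5: 805 -> 173 -> 869 -> 909 -> 549
6: .
7: .

6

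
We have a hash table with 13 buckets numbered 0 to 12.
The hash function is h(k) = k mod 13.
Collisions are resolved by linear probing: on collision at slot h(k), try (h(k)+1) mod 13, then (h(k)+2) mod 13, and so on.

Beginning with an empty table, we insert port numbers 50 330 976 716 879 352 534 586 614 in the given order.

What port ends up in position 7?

50: h=11 -> slot 11
330: h=5 -> slot 5
976: h=1 -> slot 1
716: h=1, probe 1,2 -> slot 2
879: h=8 -> slot 8
352: h=1, probe 1,2,3 -> slot 3
534: h=1, probe 1,2,3,4 -> slot 4
586: h=1, probe 1,2,3,4,5,6 -> slot 6
614: h=3, probe 3,4,5,6,7 -> slot 7
Table: [—, 976, 716, 352, 534, 330, 586, 614, 879, —, —, 50, —]

614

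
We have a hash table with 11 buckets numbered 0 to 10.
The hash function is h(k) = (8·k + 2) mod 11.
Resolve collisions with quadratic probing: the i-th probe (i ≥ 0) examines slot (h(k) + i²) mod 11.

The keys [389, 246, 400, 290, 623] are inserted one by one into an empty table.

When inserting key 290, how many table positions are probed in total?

Insert 389: h=1, slot 1 empty -> index 1.
Insert 246: h=1, slot 1 occupied -> index 2.
Insert 400: h=1, slots 1,2 occupied -> index 5.
Insert 290: h=1, slots 1,2,5 occupied -> index 10.
Insert 623: h=3, slot 3 empty -> index 3.
Table: [_, 389, 246, 623, _, 400, _, _, _, _, 290]

4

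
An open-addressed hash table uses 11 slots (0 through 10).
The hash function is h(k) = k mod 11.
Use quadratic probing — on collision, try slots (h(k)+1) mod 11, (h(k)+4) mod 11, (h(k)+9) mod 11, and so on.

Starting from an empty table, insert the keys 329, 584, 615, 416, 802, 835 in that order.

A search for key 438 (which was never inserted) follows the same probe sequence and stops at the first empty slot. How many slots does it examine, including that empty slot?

329: h=10 -> slot 10
584: h=1 -> slot 1
615: h=10, probe 10,0 -> slot 0
416: h=9 -> slot 9
802: h=10, probe 10,0,3 -> slot 3
835: h=10, probe 10,0,3,8 -> slot 8
Table: [615, 584, ., 802, ., ., ., ., 835, 416, 329]
Lookup 438: h=9, probe 9,10,2 → slot 2 empty, not found.

3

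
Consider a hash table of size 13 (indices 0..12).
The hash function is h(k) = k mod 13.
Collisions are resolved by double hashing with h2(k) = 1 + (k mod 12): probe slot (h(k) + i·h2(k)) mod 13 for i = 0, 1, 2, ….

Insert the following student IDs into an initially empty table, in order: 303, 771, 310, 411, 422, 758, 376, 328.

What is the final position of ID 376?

9

Insert 303: h=4, slot 4 empty → index 4.
Insert 771: h=4, h2=4, slot 4 occupied → index 8.
Insert 310: h=11, slot 11 empty → index 11.
Insert 411: h=8, h2=4, slot 8 occupied → index 12.
Insert 422: h=6, slot 6 empty → index 6.
Insert 758: h=4, h2=3, slot 4 occupied → index 7.
Insert 376: h=12, h2=5, slots 12,4 occupied → index 9.
Insert 328: h=3, slot 3 empty → index 3.
Table: [_, _, _, 328, 303, _, 422, 758, 771, 376, _, 310, 411]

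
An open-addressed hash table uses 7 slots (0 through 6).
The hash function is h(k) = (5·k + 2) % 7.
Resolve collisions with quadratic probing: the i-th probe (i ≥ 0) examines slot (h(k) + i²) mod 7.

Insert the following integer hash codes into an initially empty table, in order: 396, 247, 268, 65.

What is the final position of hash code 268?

396: h=1 => slot 1
247: h=5 => slot 5
268: h=5, probe 5,6 => slot 6
65: h=5, probe 5,6,2 => slot 2
Table: [—, 396, 65, —, —, 247, 268]

6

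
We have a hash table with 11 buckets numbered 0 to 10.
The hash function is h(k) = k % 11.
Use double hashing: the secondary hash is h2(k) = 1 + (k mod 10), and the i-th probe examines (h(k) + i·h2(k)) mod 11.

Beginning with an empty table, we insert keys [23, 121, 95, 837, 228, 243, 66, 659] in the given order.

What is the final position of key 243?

5

23: h=1 → slot 1
121: h=0 → slot 0
95: h=7 → slot 7
837: h=1, h2=8, probe 1,9 → slot 9
228: h=8 → slot 8
243: h=1, h2=4, probe 1,5 → slot 5
66: h=0, h2=7, probe 0,7,3 → slot 3
659: h=10 → slot 10
Table: [121, 23, —, 66, —, 243, —, 95, 228, 837, 659]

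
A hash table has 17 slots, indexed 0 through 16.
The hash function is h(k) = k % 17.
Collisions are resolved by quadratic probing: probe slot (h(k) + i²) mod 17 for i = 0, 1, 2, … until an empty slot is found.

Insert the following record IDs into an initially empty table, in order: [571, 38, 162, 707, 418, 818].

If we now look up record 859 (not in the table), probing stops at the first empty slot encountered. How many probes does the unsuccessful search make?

571 hashes to 10; slot 10 is free => place at 10.
38 hashes to 4; slot 4 is free => place at 4.
162 hashes to 9; slot 9 is free => place at 9.
707 hashes to 10; 10 taken => place at 11.
418 hashes to 10; 10,11 taken => place at 14.
818 hashes to 2; slot 2 is free => place at 2.
Table: [—, —, 818, —, 38, —, —, —, —, 162, 571, 707, —, —, 418, —, —]
Lookup 859: h=9, probe 9,10,13 → slot 13 empty, not found.

3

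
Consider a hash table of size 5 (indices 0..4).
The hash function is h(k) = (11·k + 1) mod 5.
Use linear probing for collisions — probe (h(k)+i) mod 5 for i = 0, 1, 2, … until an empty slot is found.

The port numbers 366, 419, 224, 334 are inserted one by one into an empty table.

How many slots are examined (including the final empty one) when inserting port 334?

366: h=2 -> slot 2
419: h=0 -> slot 0
224: h=0, probe 0,1 -> slot 1
334: h=0, probe 0,1,2,3 -> slot 3
Table: [419, 224, 366, 334, -]

4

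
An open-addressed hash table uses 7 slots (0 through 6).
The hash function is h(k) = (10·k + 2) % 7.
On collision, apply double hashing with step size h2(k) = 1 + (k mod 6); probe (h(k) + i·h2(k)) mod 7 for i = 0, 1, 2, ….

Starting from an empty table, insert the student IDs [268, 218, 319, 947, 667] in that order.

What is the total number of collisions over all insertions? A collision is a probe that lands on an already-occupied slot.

3

268: h=1 -> slot 1
218: h=5 -> slot 5
319: h=0 -> slot 0
947: h=1, h2=6, probe 1,0,6 -> slot 6
667: h=1, h2=2, probe 1,3 -> slot 3
Table: [319, 268, —, 667, —, 218, 947]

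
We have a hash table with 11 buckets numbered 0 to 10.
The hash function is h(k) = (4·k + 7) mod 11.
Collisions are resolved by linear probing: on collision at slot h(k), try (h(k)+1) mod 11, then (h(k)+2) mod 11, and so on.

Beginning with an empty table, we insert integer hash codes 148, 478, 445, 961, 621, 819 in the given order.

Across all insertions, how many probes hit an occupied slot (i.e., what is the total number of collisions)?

148: h=5 => slot 5
478: h=5, probe 5,6 => slot 6
445: h=5, probe 5,6,7 => slot 7
961: h=1 => slot 1
621: h=5, probe 5,6,7,8 => slot 8
819: h=5, probe 5,6,7,8,9 => slot 9
Table: [_, 961, _, _, _, 148, 478, 445, 621, 819, _]

10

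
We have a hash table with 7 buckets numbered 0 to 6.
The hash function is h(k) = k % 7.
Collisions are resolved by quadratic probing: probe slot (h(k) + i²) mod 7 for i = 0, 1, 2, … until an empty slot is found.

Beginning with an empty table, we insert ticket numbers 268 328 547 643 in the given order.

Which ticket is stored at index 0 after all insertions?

643

Insert 268: h=2, slot 2 empty → index 2.
Insert 328: h=6, slot 6 empty → index 6.
Insert 547: h=1, slot 1 empty → index 1.
Insert 643: h=6, slot 6 occupied → index 0.
Table: [643, 547, 268, -, -, -, 328]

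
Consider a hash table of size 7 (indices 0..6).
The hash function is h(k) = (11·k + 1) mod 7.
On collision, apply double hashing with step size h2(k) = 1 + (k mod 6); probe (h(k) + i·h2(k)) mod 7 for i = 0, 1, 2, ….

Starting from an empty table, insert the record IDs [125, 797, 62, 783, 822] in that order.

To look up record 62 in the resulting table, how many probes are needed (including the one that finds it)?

2

125: h=4 => slot 4
797: h=4, h2=6, probe 4,3 => slot 3
62: h=4, h2=3, probe 4,0 => slot 0
783: h=4, h2=4, probe 4,1 => slot 1
822: h=6 => slot 6
Table: [62, 783, -, 797, 125, -, 822]
Lookup 62: h=4, h2=3, probe 4,0 → found at 0.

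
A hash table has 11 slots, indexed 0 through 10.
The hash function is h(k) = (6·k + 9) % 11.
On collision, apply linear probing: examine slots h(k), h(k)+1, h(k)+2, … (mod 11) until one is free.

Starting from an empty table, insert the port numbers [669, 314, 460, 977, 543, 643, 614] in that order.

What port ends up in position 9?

460

Insert 669: h=8, slot 8 empty → index 8.
Insert 314: h=1, slot 1 empty → index 1.
Insert 460: h=8, slot 8 occupied → index 9.
Insert 977: h=8, slots 8,9 occupied → index 10.
Insert 543: h=0, slot 0 empty → index 0.
Insert 643: h=6, slot 6 empty → index 6.
Insert 614: h=8, slots 8,9,10,0,1 occupied → index 2.
Table: [543, 314, 614, -, -, -, 643, -, 669, 460, 977]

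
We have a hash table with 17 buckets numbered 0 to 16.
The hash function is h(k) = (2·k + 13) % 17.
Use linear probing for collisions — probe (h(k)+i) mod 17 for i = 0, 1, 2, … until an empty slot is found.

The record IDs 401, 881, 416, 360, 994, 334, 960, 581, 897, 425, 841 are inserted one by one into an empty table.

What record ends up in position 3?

581

Insert 401: h=16, slot 16 empty -> index 16.
Insert 881: h=7, slot 7 empty -> index 7.
Insert 416: h=12, slot 12 empty -> index 12.
Insert 360: h=2, slot 2 empty -> index 2.
Insert 994: h=12, slot 12 occupied -> index 13.
Insert 334: h=1, slot 1 empty -> index 1.
Insert 960: h=12, slots 12,13 occupied -> index 14.
Insert 581: h=2, slot 2 occupied -> index 3.
Insert 897: h=5, slot 5 empty -> index 5.
Insert 425: h=13, slots 13,14 occupied -> index 15.
Insert 841: h=12, slots 12,13,14,15,16 occupied -> index 0.
Table: [841, 334, 360, 581, -, 897, -, 881, -, -, -, -, 416, 994, 960, 425, 401]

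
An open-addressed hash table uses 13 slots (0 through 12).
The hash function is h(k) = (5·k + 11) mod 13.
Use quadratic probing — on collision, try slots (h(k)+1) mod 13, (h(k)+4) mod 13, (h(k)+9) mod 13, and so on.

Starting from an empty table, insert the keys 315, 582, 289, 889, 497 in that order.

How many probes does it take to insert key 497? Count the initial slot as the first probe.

315: h=0 -> slot 0
582: h=9 -> slot 9
289: h=0, probe 0,1 -> slot 1
889: h=10 -> slot 10
497: h=0, probe 0,1,4 -> slot 4
Table: [315, 289, -, -, 497, -, -, -, -, 582, 889, -, -]

3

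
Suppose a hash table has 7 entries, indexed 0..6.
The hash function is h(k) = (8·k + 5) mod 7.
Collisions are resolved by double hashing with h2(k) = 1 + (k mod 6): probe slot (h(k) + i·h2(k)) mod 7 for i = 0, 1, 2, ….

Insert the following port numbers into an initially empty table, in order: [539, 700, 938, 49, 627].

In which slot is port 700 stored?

3

539: h=5 -> slot 5
700: h=5, h2=5, probe 5,3 -> slot 3
938: h=5, h2=3, probe 5,1 -> slot 1
49: h=5, h2=2, probe 5,0 -> slot 0
627: h=2 -> slot 2
Table: [49, 938, 627, 700, _, 539, _]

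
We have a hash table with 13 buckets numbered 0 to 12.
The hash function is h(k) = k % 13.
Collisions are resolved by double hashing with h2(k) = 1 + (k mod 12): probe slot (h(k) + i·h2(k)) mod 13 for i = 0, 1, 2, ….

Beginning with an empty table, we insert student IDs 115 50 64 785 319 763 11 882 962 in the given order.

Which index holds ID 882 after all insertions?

6

115 hashes to 11; slot 11 is free => place at 11.
50 hashes to 11, h2=3; 11 taken => place at 1.
64 hashes to 12; slot 12 is free => place at 12.
785 hashes to 5; slot 5 is free => place at 5.
319 hashes to 7; slot 7 is free => place at 7.
763 hashes to 9; slot 9 is free => place at 9.
11 hashes to 11, h2=12; 11 taken => place at 10.
882 hashes to 11, h2=7; 11,5,12 taken => place at 6.
962 hashes to 0; slot 0 is free => place at 0.
Table: [962, 50, -, -, -, 785, 882, 319, -, 763, 11, 115, 64]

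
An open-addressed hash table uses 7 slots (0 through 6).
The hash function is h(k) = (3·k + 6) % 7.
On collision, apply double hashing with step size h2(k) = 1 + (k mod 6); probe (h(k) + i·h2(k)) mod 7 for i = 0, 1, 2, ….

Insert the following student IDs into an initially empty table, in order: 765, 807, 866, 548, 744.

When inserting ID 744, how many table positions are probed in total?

2

Insert 765: h=5, slot 5 empty => index 5.
Insert 807: h=5, h2=4, slot 5 occupied => index 2.
Insert 866: h=0, slot 0 empty => index 0.
Insert 548: h=5, h2=3, slot 5 occupied => index 1.
Insert 744: h=5, h2=1, slot 5 occupied => index 6.
Table: [866, 548, 807, ., ., 765, 744]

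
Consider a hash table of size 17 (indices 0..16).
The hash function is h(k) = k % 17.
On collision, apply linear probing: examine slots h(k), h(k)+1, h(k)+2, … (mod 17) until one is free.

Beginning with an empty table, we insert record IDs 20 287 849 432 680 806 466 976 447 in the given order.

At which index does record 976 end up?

10

20 hashes to 3; slot 3 is free => place at 3.
287 hashes to 15; slot 15 is free => place at 15.
849 hashes to 16; slot 16 is free => place at 16.
432 hashes to 7; slot 7 is free => place at 7.
680 hashes to 0; slot 0 is free => place at 0.
806 hashes to 7; 7 taken => place at 8.
466 hashes to 7; 7,8 taken => place at 9.
976 hashes to 7; 7,8,9 taken => place at 10.
447 hashes to 5; slot 5 is free => place at 5.
Table: [680, -, -, 20, -, 447, -, 432, 806, 466, 976, -, -, -, -, 287, 849]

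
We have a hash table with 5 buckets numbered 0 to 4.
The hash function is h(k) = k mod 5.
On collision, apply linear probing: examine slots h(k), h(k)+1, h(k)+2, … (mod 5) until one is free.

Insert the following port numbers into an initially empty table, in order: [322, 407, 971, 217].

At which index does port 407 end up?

Insert 322: h=2, slot 2 empty => index 2.
Insert 407: h=2, slot 2 occupied => index 3.
Insert 971: h=1, slot 1 empty => index 1.
Insert 217: h=2, slots 2,3 occupied => index 4.
Table: [—, 971, 322, 407, 217]

3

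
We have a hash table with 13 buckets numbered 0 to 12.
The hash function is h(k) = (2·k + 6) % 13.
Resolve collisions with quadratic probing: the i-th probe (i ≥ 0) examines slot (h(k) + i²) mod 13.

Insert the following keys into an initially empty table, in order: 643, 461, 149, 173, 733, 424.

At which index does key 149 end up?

643: h=5 → slot 5
461: h=5, probe 5,6 → slot 6
149: h=5, probe 5,6,9 → slot 9
173: h=1 → slot 1
733: h=3 → slot 3
424: h=9, probe 9,10 → slot 10
Table: [—, 173, —, 733, —, 643, 461, —, —, 149, 424, —, —]

9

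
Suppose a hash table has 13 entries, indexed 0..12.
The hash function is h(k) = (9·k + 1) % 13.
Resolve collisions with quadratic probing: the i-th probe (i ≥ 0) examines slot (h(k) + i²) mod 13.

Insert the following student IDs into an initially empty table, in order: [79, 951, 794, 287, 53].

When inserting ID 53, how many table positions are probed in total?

5

79: h=10 → slot 10
951: h=6 → slot 6
794: h=10, probe 10,11 → slot 11
287: h=10, probe 10,11,1 → slot 1
53: h=10, probe 10,11,1,6,0 → slot 0
Table: [53, 287, -, -, -, -, 951, -, -, -, 79, 794, -]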